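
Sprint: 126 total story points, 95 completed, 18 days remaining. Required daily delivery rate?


Formula: Required rate = Remaining points / Days left
Remaining = 126 - 95 = 31 points
Required rate = 31 / 18 = 1.72 points/day

1.72 points/day


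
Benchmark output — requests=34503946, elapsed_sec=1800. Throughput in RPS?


Formula: throughput = requests / seconds
throughput = 34503946 / 1800
throughput = 19168.86 requests/second

19168.86 requests/second


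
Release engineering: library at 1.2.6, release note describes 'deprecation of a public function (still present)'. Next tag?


Current: 1.2.6
Change category: 'deprecation of a public function (still present)' → minor bump
SemVer rule: minor bump → increment MINOR, reset PATCH to 0 (MAJOR unchanged)
New: 1.3.0

1.3.0


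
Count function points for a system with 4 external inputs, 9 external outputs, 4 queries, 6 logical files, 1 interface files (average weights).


UFP = EI*4 + EO*5 + EQ*4 + ILF*10 + EIF*7
UFP = 4*4 + 9*5 + 4*4 + 6*10 + 1*7
UFP = 16 + 45 + 16 + 60 + 7
UFP = 144

144


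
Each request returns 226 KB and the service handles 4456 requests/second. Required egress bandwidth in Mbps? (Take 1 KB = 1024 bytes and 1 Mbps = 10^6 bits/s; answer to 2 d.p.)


Formula: Mbps = payload_bytes * RPS * 8 / 1e6
Payload per request = 226 KB = 226 * 1024 = 231424 bytes
Total bytes/sec = 231424 * 4456 = 1031225344
Total bits/sec = 1031225344 * 8 = 8249802752
Mbps = 8249802752 / 1e6 = 8249.8

8249.8 Mbps


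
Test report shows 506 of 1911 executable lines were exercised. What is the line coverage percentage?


Coverage = covered / total * 100
Coverage = 506 / 1911 * 100
Coverage = 26.48%

26.48%


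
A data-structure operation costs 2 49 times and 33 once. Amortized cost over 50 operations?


Formula: Amortized cost = Total cost / Operations
Total cost = (49 * 2) + (1 * 33)
Total cost = 98 + 33 = 131
Amortized = 131 / 50 = 2.62

2.62


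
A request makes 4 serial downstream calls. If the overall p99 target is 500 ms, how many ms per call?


Formula: per_stage = total_budget / stages
per_stage = 500 / 4
per_stage = 125.0 ms

125.0 ms


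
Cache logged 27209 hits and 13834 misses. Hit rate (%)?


Formula: hit rate = hits / (hits + misses) * 100
hit rate = 27209 / (27209 + 13834) * 100
hit rate = 27209 / 41043 * 100
hit rate = 66.29%

66.29%


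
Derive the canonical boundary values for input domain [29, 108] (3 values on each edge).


Range: [29, 108]
Boundaries: just below min, min, min+1, max-1, max, just above max
Values: [28, 29, 30, 107, 108, 109]

[28, 29, 30, 107, 108, 109]


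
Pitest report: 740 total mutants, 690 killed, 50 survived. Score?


Mutation score = killed / total * 100
Mutation score = 690 / 740 * 100
Mutation score = 93.24%

93.24%


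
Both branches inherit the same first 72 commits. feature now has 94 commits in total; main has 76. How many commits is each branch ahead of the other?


Common ancestor: commit #72
feature commits after divergence: 94 - 72 = 22
main commits after divergence: 76 - 72 = 4
feature is 22 commits ahead of main
main is 4 commits ahead of feature

feature ahead: 22, main ahead: 4


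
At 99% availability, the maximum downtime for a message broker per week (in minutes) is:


Formula: allowed downtime = period * (100 - SLA) / 100
Period (week) = 10080 minutes
Unavailability fraction = (100 - 99.0) / 100
Allowed downtime = 10080 * (100 - 99.0) / 100
Allowed downtime = 100.8 minutes

100.8 minutes


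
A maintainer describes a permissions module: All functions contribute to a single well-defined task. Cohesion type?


Reasoning: Best: single purpose
Type: Functional cohesion

Functional cohesion


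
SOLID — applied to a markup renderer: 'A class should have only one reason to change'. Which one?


This describes the Single Responsibility Principle (SRP)

Single Responsibility Principle (SRP)


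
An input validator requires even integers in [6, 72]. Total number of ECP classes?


Constraint: even integers in [6, 72]
Class 1: x < 6 — out-of-range invalid
Class 2: x in [6,72] but odd — wrong type invalid
Class 3: x in [6,72] and even — valid
Class 4: x > 72 — out-of-range invalid
Total equivalence classes: 4

4 equivalence classes


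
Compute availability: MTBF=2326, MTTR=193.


Availability = MTBF / (MTBF + MTTR)
Availability = 2326 / (2326 + 193)
Availability = 2326 / 2519
Availability = 92.3382%

92.3382%


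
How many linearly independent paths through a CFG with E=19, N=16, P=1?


Formula: V(G) = E - N + 2P
V(G) = 19 - 16 + 2*1
V(G) = 3 + 2
V(G) = 5

5


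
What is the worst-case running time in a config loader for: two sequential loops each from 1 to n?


Reasoning: sequential dominates: O(n) + O(n) = O(n)
Complexity: O(n)

O(n)


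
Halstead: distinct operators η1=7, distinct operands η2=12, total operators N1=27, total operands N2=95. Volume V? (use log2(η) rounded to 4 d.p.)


Formula: V = N * log2(η), where N = N1 + N2 and η = η1 + η2
η = 7 + 12 = 19
N = 27 + 95 = 122
log2(19) ≈ 4.2479
V = 122 * 4.2479 = 518.24

518.24


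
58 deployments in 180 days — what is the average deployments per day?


Formula: deployments per day = releases / days
= 58 / 180
= 0.322 deploys/day
(equivalently, 2.26 deploys/week)

0.322 deploys/day


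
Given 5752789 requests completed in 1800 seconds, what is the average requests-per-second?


Formula: throughput = requests / seconds
throughput = 5752789 / 1800
throughput = 3195.99 requests/second

3195.99 requests/second


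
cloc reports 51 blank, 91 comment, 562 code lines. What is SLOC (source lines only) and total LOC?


Total LOC = blank + comment + code
Total LOC = 51 + 91 + 562 = 704
SLOC (source only) = code = 562

Total LOC: 704, SLOC: 562


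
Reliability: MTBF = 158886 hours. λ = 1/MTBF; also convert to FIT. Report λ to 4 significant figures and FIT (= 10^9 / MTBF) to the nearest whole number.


Formula: λ = 1 / MTBF; FIT = λ × 1e9 = 1e9 / MTBF
λ = 1 / 158886 ≈ 6.294e-06 failures/hour
FIT = 1e9 / 158886 ≈ 6294 failures per 1e9 hours (nearest whole number)

λ = 6.294e-06 /h, FIT = 6294


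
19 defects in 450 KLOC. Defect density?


Defect density = defects / KLOC
Defect density = 19 / 450
Defect density = 0.042 defects/KLOC

0.042 defects/KLOC


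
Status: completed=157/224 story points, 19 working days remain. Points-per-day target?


Formula: Required rate = Remaining points / Days left
Remaining = 224 - 157 = 67 points
Required rate = 67 / 19 = 3.53 points/day

3.53 points/day


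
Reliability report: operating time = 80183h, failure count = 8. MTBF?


Formula: MTBF = Total operating time / Number of failures
MTBF = 80183 / 8
MTBF = 10022.88 hours

10022.88 hours


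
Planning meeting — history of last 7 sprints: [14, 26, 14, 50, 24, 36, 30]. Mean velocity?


Formula: Avg velocity = Total points / Number of sprints
Points: [14, 26, 14, 50, 24, 36, 30]
Sum = 14 + 26 + 14 + 50 + 24 + 36 + 30 = 194
Avg velocity = 194 / 7 = 27.71 points/sprint

27.71 points/sprint


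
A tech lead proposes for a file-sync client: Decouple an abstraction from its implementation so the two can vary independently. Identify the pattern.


This matches the Bridge pattern

Bridge


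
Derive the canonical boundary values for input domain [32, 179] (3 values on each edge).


Range: [32, 179]
Boundaries: just below min, min, min+1, max-1, max, just above max
Values: [31, 32, 33, 178, 179, 180]

[31, 32, 33, 178, 179, 180]


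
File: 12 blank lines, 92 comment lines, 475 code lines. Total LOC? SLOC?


Total LOC = blank + comment + code
Total LOC = 12 + 92 + 475 = 579
SLOC (source only) = code = 475

Total LOC: 579, SLOC: 475


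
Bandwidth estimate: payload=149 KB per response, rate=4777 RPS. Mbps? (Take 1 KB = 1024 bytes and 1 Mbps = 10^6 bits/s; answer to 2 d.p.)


Formula: Mbps = payload_bytes * RPS * 8 / 1e6
Payload per request = 149 KB = 149 * 1024 = 152576 bytes
Total bytes/sec = 152576 * 4777 = 728855552
Total bits/sec = 728855552 * 8 = 5830844416
Mbps = 5830844416 / 1e6 = 5830.84

5830.84 Mbps


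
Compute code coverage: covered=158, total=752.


Coverage = covered / total * 100
Coverage = 158 / 752 * 100
Coverage = 21.01%

21.01%


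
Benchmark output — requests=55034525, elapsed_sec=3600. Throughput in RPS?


Formula: throughput = requests / seconds
throughput = 55034525 / 3600
throughput = 15287.37 requests/second

15287.37 requests/second


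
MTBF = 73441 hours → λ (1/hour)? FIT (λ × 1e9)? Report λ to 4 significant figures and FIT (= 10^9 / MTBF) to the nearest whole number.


Formula: λ = 1 / MTBF; FIT = λ × 1e9 = 1e9 / MTBF
λ = 1 / 73441 ≈ 1.362e-05 failures/hour
FIT = 1e9 / 73441 ≈ 13616 failures per 1e9 hours (nearest whole number)

λ = 1.362e-05 /h, FIT = 13616


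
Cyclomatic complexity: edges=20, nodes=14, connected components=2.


Formula: V(G) = E - N + 2P
V(G) = 20 - 14 + 2*2
V(G) = 6 + 4
V(G) = 10

10


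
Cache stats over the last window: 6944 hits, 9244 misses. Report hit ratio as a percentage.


Formula: hit rate = hits / (hits + misses) * 100
hit rate = 6944 / (6944 + 9244) * 100
hit rate = 6944 / 16188 * 100
hit rate = 42.9%

42.9%


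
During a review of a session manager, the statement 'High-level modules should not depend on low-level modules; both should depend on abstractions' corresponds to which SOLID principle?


This describes the Dependency Inversion Principle (DIP)

Dependency Inversion Principle (DIP)


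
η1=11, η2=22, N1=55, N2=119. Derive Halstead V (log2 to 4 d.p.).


Formula: V = N * log2(η), where N = N1 + N2 and η = η1 + η2
η = 11 + 22 = 33
N = 55 + 119 = 174
log2(33) ≈ 5.0444
V = 174 * 5.0444 = 877.73

877.73


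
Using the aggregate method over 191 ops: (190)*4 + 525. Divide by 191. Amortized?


Formula: Amortized cost = Total cost / Operations
Total cost = (190 * 4) + (1 * 525)
Total cost = 760 + 525 = 1285
Amortized = 1285 / 191 = 6.7277

6.7277


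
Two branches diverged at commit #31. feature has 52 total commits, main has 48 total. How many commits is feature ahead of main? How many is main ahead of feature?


Common ancestor: commit #31
feature commits after divergence: 52 - 31 = 21
main commits after divergence: 48 - 31 = 17
feature is 21 commits ahead of main
main is 17 commits ahead of feature

feature ahead: 21, main ahead: 17


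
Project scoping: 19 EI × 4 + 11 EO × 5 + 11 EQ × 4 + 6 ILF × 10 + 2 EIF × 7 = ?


UFP = EI*4 + EO*5 + EQ*4 + ILF*10 + EIF*7
UFP = 19*4 + 11*5 + 11*4 + 6*10 + 2*7
UFP = 76 + 55 + 44 + 60 + 14
UFP = 249

249


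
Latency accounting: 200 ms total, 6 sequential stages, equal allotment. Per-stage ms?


Formula: per_stage = total_budget / stages
per_stage = 200 / 6
per_stage = 33.33 ms

33.33 ms


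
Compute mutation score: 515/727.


Mutation score = killed / total * 100
Mutation score = 515 / 727 * 100
Mutation score = 70.84%

70.84%


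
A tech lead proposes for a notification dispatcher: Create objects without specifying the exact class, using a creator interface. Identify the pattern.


This matches the Factory Method pattern

Factory Method


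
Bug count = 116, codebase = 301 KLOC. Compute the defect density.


Defect density = defects / KLOC
Defect density = 116 / 301
Defect density = 0.385 defects/KLOC

0.385 defects/KLOC


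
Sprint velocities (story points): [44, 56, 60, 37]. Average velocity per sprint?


Formula: Avg velocity = Total points / Number of sprints
Points: [44, 56, 60, 37]
Sum = 44 + 56 + 60 + 37 = 197
Avg velocity = 197 / 4 = 49.25 points/sprint

49.25 points/sprint


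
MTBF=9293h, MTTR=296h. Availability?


Availability = MTBF / (MTBF + MTTR)
Availability = 9293 / (9293 + 296)
Availability = 9293 / 9589
Availability = 96.9131%

96.9131%


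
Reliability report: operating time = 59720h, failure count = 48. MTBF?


Formula: MTBF = Total operating time / Number of failures
MTBF = 59720 / 48
MTBF = 1244.17 hours

1244.17 hours


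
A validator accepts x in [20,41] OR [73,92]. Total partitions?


Valid ranges: [20,41] and [73,92]
Class 1: x < 20 — invalid
Class 2: 20 ≤ x ≤ 41 — valid
Class 3: 41 < x < 73 — invalid (gap between ranges)
Class 4: 73 ≤ x ≤ 92 — valid
Class 5: x > 92 — invalid
Total equivalence classes: 5

5 equivalence classes


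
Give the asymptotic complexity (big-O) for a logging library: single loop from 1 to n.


Reasoning: one pass through n items
Complexity: O(n)

O(n)


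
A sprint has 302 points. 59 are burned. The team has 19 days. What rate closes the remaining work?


Formula: Required rate = Remaining points / Days left
Remaining = 302 - 59 = 243 points
Required rate = 243 / 19 = 12.79 points/day

12.79 points/day


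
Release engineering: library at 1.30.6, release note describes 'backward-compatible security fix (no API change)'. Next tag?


Current: 1.30.6
Change category: 'backward-compatible security fix (no API change)' → patch bump
SemVer rule: patch bump → increment PATCH (MAJOR and MINOR unchanged)
New: 1.30.7

1.30.7


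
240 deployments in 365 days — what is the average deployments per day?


Formula: deployments per day = releases / days
= 240 / 365
= 0.658 deploys/day
(equivalently, 4.6 deploys/week)

0.658 deploys/day


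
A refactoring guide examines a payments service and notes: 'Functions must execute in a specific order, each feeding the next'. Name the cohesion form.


Reasoning: Output of one is input to next
Type: Sequential cohesion

Sequential cohesion


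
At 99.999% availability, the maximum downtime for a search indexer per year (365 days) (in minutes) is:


Formula: allowed downtime = period * (100 - SLA) / 100
Period (year (365 days)) = 525600 minutes
Unavailability fraction = (100 - 99.999) / 100
Allowed downtime = 525600 * (100 - 99.999) / 100
Allowed downtime = 5.256 minutes

5.256 minutes


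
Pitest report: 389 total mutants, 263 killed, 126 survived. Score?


Mutation score = killed / total * 100
Mutation score = 263 / 389 * 100
Mutation score = 67.61%

67.61%


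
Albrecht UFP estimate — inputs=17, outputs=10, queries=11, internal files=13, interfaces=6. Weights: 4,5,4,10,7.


UFP = EI*4 + EO*5 + EQ*4 + ILF*10 + EIF*7
UFP = 17*4 + 10*5 + 11*4 + 13*10 + 6*7
UFP = 68 + 50 + 44 + 130 + 42
UFP = 334

334


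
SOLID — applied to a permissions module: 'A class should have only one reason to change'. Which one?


This describes the Single Responsibility Principle (SRP)

Single Responsibility Principle (SRP)


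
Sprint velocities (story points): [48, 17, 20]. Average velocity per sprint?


Formula: Avg velocity = Total points / Number of sprints
Points: [48, 17, 20]
Sum = 48 + 17 + 20 = 85
Avg velocity = 85 / 3 = 28.33 points/sprint

28.33 points/sprint


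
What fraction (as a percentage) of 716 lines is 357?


Coverage = covered / total * 100
Coverage = 357 / 716 * 100
Coverage = 49.86%

49.86%


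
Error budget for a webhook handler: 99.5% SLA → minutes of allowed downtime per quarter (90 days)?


Formula: allowed downtime = period * (100 - SLA) / 100
Period (quarter (90 days)) = 129600 minutes
Unavailability fraction = (100 - 99.5) / 100
Allowed downtime = 129600 * (100 - 99.5) / 100
Allowed downtime = 648.0 minutes

648.0 minutes


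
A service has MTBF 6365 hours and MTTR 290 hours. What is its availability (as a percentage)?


Availability = MTBF / (MTBF + MTTR)
Availability = 6365 / (6365 + 290)
Availability = 6365 / 6655
Availability = 95.6424%

95.6424%


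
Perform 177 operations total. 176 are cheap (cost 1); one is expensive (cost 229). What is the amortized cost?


Formula: Amortized cost = Total cost / Operations
Total cost = (176 * 1) + (1 * 229)
Total cost = 176 + 229 = 405
Amortized = 405 / 177 = 2.2881

2.2881


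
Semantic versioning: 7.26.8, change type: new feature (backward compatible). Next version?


Current: 7.26.8
Change category: 'new feature (backward compatible)' → minor bump
SemVer rule: minor bump → increment MINOR, reset PATCH to 0 (MAJOR unchanged)
New: 7.27.0

7.27.0


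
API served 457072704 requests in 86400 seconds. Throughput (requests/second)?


Formula: throughput = requests / seconds
throughput = 457072704 / 86400
throughput = 5290.19 requests/second

5290.19 requests/second


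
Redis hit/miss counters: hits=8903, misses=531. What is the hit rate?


Formula: hit rate = hits / (hits + misses) * 100
hit rate = 8903 / (8903 + 531) * 100
hit rate = 8903 / 9434 * 100
hit rate = 94.37%

94.37%


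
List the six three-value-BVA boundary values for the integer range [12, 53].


Range: [12, 53]
Boundaries: just below min, min, min+1, max-1, max, just above max
Values: [11, 12, 13, 52, 53, 54]

[11, 12, 13, 52, 53, 54]


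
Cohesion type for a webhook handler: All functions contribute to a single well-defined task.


Reasoning: Best: single purpose
Type: Functional cohesion

Functional cohesion


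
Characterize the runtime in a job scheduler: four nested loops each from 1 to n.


Reasoning: four levels of nesting
Complexity: O(n^4)

O(n^4)


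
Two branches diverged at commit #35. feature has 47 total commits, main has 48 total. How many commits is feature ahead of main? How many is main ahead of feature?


Common ancestor: commit #35
feature commits after divergence: 47 - 35 = 12
main commits after divergence: 48 - 35 = 13
feature is 12 commits ahead of main
main is 13 commits ahead of feature

feature ahead: 12, main ahead: 13


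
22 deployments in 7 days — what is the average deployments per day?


Formula: deployments per day = releases / days
= 22 / 7
= 3.143 deploys/day
(equivalently, 22.0 deploys/week)

3.143 deploys/day


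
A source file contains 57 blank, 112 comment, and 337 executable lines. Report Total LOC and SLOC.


Total LOC = blank + comment + code
Total LOC = 57 + 112 + 337 = 506
SLOC (source only) = code = 337

Total LOC: 506, SLOC: 337


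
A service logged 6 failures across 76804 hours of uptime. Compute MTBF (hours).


Formula: MTBF = Total operating time / Number of failures
MTBF = 76804 / 6
MTBF = 12800.67 hours

12800.67 hours


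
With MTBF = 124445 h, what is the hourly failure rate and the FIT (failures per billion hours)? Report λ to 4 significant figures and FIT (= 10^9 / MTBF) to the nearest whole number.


Formula: λ = 1 / MTBF; FIT = λ × 1e9 = 1e9 / MTBF
λ = 1 / 124445 ≈ 8.036e-06 failures/hour
FIT = 1e9 / 124445 ≈ 8036 failures per 1e9 hours (nearest whole number)

λ = 8.036e-06 /h, FIT = 8036


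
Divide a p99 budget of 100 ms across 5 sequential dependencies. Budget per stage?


Formula: per_stage = total_budget / stages
per_stage = 100 / 5
per_stage = 20.0 ms

20.0 ms


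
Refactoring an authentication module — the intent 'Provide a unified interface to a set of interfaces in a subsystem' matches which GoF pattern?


This matches the Facade pattern

Facade


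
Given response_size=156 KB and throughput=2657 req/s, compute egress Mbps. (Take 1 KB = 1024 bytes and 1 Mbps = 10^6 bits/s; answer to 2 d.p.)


Formula: Mbps = payload_bytes * RPS * 8 / 1e6
Payload per request = 156 KB = 156 * 1024 = 159744 bytes
Total bytes/sec = 159744 * 2657 = 424439808
Total bits/sec = 424439808 * 8 = 3395518464
Mbps = 3395518464 / 1e6 = 3395.52

3395.52 Mbps


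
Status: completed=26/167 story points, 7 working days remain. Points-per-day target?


Formula: Required rate = Remaining points / Days left
Remaining = 167 - 26 = 141 points
Required rate = 141 / 7 = 20.14 points/day

20.14 points/day


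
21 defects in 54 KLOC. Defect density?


Defect density = defects / KLOC
Defect density = 21 / 54
Defect density = 0.389 defects/KLOC

0.389 defects/KLOC


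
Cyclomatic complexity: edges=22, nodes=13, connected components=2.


Formula: V(G) = E - N + 2P
V(G) = 22 - 13 + 2*2
V(G) = 9 + 4
V(G) = 13

13


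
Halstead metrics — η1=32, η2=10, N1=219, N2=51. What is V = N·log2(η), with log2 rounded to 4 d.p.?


Formula: V = N * log2(η), where N = N1 + N2 and η = η1 + η2
η = 32 + 10 = 42
N = 219 + 51 = 270
log2(42) ≈ 5.3923
V = 270 * 5.3923 = 1455.92

1455.92


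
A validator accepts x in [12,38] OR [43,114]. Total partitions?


Valid ranges: [12,38] and [43,114]
Class 1: x < 12 — invalid
Class 2: 12 ≤ x ≤ 38 — valid
Class 3: 38 < x < 43 — invalid (gap between ranges)
Class 4: 43 ≤ x ≤ 114 — valid
Class 5: x > 114 — invalid
Total equivalence classes: 5

5 equivalence classes


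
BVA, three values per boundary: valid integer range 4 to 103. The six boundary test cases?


Range: [4, 103]
Boundaries: just below min, min, min+1, max-1, max, just above max
Values: [3, 4, 5, 102, 103, 104]

[3, 4, 5, 102, 103, 104]


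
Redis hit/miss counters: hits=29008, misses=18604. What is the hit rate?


Formula: hit rate = hits / (hits + misses) * 100
hit rate = 29008 / (29008 + 18604) * 100
hit rate = 29008 / 47612 * 100
hit rate = 60.93%

60.93%


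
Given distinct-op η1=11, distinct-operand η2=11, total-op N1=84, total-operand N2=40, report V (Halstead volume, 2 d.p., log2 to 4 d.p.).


Formula: V = N * log2(η), where N = N1 + N2 and η = η1 + η2
η = 11 + 11 = 22
N = 84 + 40 = 124
log2(22) ≈ 4.4594
V = 124 * 4.4594 = 552.97

552.97


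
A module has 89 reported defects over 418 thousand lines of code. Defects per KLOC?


Defect density = defects / KLOC
Defect density = 89 / 418
Defect density = 0.213 defects/KLOC

0.213 defects/KLOC


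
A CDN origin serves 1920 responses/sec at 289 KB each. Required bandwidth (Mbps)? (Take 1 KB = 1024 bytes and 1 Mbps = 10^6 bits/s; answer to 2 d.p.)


Formula: Mbps = payload_bytes * RPS * 8 / 1e6
Payload per request = 289 KB = 289 * 1024 = 295936 bytes
Total bytes/sec = 295936 * 1920 = 568197120
Total bits/sec = 568197120 * 8 = 4545576960
Mbps = 4545576960 / 1e6 = 4545.58

4545.58 Mbps


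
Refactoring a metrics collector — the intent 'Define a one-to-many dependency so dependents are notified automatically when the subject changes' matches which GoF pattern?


This matches the Observer pattern

Observer


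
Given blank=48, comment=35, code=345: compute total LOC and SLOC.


Total LOC = blank + comment + code
Total LOC = 48 + 35 + 345 = 428
SLOC (source only) = code = 345

Total LOC: 428, SLOC: 345


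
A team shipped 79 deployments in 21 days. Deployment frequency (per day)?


Formula: deployments per day = releases / days
= 79 / 21
= 3.762 deploys/day
(equivalently, 26.33 deploys/week)

3.762 deploys/day


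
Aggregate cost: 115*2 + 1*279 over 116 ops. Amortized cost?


Formula: Amortized cost = Total cost / Operations
Total cost = (115 * 2) + (1 * 279)
Total cost = 230 + 279 = 509
Amortized = 509 / 116 = 4.3879

4.3879


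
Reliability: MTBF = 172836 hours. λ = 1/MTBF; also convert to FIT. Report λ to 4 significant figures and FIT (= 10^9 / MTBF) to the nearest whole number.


Formula: λ = 1 / MTBF; FIT = λ × 1e9 = 1e9 / MTBF
λ = 1 / 172836 ≈ 5.786e-06 failures/hour
FIT = 1e9 / 172836 ≈ 5786 failures per 1e9 hours (nearest whole number)

λ = 5.786e-06 /h, FIT = 5786


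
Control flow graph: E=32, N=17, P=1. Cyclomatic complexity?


Formula: V(G) = E - N + 2P
V(G) = 32 - 17 + 2*1
V(G) = 15 + 2
V(G) = 17

17


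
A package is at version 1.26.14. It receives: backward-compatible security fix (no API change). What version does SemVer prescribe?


Current: 1.26.14
Change category: 'backward-compatible security fix (no API change)' → patch bump
SemVer rule: patch bump → increment PATCH (MAJOR and MINOR unchanged)
New: 1.26.15

1.26.15


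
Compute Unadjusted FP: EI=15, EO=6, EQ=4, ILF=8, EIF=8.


UFP = EI*4 + EO*5 + EQ*4 + ILF*10 + EIF*7
UFP = 15*4 + 6*5 + 4*4 + 8*10 + 8*7
UFP = 60 + 30 + 16 + 80 + 56
UFP = 242

242


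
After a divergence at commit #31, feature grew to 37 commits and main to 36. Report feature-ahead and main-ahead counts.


Common ancestor: commit #31
feature commits after divergence: 37 - 31 = 6
main commits after divergence: 36 - 31 = 5
feature is 6 commits ahead of main
main is 5 commits ahead of feature

feature ahead: 6, main ahead: 5


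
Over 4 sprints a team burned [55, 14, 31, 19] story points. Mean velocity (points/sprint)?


Formula: Avg velocity = Total points / Number of sprints
Points: [55, 14, 31, 19]
Sum = 55 + 14 + 31 + 19 = 119
Avg velocity = 119 / 4 = 29.75 points/sprint

29.75 points/sprint


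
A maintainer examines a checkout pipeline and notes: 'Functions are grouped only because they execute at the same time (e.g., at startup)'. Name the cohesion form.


Reasoning: Related by timing only
Type: Temporal cohesion

Temporal cohesion


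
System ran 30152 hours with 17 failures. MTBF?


Formula: MTBF = Total operating time / Number of failures
MTBF = 30152 / 17
MTBF = 1773.65 hours

1773.65 hours


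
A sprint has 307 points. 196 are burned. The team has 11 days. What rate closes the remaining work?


Formula: Required rate = Remaining points / Days left
Remaining = 307 - 196 = 111 points
Required rate = 111 / 11 = 10.09 points/day

10.09 points/day


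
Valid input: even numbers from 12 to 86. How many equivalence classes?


Constraint: even integers in [12, 86]
Class 1: x < 12 — out-of-range invalid
Class 2: x in [12,86] but odd — wrong type invalid
Class 3: x in [12,86] and even — valid
Class 4: x > 86 — out-of-range invalid
Total equivalence classes: 4

4 equivalence classes


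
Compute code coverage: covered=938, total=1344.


Coverage = covered / total * 100
Coverage = 938 / 1344 * 100
Coverage = 69.79%

69.79%


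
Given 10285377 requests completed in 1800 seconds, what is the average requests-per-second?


Formula: throughput = requests / seconds
throughput = 10285377 / 1800
throughput = 5714.1 requests/second

5714.1 requests/second


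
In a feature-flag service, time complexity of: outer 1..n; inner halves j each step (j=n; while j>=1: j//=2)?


Reasoning: n times log n
Complexity: O(n log n)

O(n log n)


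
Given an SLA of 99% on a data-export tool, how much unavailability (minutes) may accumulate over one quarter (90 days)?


Formula: allowed downtime = period * (100 - SLA) / 100
Period (quarter (90 days)) = 129600 minutes
Unavailability fraction = (100 - 99.0) / 100
Allowed downtime = 129600 * (100 - 99.0) / 100
Allowed downtime = 1296.0 minutes

1296.0 minutes


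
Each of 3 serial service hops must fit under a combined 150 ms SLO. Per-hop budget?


Formula: per_stage = total_budget / stages
per_stage = 150 / 3
per_stage = 50.0 ms

50.0 ms


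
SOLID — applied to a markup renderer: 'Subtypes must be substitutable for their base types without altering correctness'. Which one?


This describes the Liskov Substitution Principle (LSP)

Liskov Substitution Principle (LSP)


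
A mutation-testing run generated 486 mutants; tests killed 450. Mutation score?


Mutation score = killed / total * 100
Mutation score = 450 / 486 * 100
Mutation score = 92.59%

92.59%


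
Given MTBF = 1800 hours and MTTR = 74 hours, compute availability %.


Availability = MTBF / (MTBF + MTTR)
Availability = 1800 / (1800 + 74)
Availability = 1800 / 1874
Availability = 96.0512%

96.0512%


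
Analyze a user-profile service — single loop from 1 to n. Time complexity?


Reasoning: one pass through n items
Complexity: O(n)

O(n)


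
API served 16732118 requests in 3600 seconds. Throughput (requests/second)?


Formula: throughput = requests / seconds
throughput = 16732118 / 3600
throughput = 4647.81 requests/second

4647.81 requests/second


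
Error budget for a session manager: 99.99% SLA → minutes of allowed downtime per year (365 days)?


Formula: allowed downtime = period * (100 - SLA) / 100
Period (year (365 days)) = 525600 minutes
Unavailability fraction = (100 - 99.99) / 100
Allowed downtime = 525600 * (100 - 99.99) / 100
Allowed downtime = 52.56 minutes

52.56 minutes


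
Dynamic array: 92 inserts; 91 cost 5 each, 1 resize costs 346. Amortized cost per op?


Formula: Amortized cost = Total cost / Operations
Total cost = (91 * 5) + (1 * 346)
Total cost = 455 + 346 = 801
Amortized = 801 / 92 = 8.7065

8.7065


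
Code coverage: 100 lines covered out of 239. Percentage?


Coverage = covered / total * 100
Coverage = 100 / 239 * 100
Coverage = 41.84%

41.84%


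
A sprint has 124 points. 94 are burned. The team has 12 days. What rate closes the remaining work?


Formula: Required rate = Remaining points / Days left
Remaining = 124 - 94 = 30 points
Required rate = 30 / 12 = 2.5 points/day

2.5 points/day


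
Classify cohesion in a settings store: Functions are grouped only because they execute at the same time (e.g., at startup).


Reasoning: Related by timing only
Type: Temporal cohesion

Temporal cohesion


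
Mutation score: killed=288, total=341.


Mutation score = killed / total * 100
Mutation score = 288 / 341 * 100
Mutation score = 84.46%

84.46%


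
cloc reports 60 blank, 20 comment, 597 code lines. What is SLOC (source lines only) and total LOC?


Total LOC = blank + comment + code
Total LOC = 60 + 20 + 597 = 677
SLOC (source only) = code = 597

Total LOC: 677, SLOC: 597


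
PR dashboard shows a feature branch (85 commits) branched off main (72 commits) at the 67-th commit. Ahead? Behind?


Common ancestor: commit #67
feature commits after divergence: 85 - 67 = 18
main commits after divergence: 72 - 67 = 5
feature is 18 commits ahead of main
main is 5 commits ahead of feature

feature ahead: 18, main ahead: 5


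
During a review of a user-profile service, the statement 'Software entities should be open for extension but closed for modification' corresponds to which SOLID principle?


This describes the Open/Closed Principle (OCP)

Open/Closed Principle (OCP)


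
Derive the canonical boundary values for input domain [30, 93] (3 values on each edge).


Range: [30, 93]
Boundaries: just below min, min, min+1, max-1, max, just above max
Values: [29, 30, 31, 92, 93, 94]

[29, 30, 31, 92, 93, 94]


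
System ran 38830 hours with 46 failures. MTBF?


Formula: MTBF = Total operating time / Number of failures
MTBF = 38830 / 46
MTBF = 844.13 hours

844.13 hours


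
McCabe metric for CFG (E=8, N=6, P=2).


Formula: V(G) = E - N + 2P
V(G) = 8 - 6 + 2*2
V(G) = 2 + 4
V(G) = 6

6


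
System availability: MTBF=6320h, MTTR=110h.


Availability = MTBF / (MTBF + MTTR)
Availability = 6320 / (6320 + 110)
Availability = 6320 / 6430
Availability = 98.2893%

98.2893%


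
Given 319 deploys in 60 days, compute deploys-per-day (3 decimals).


Formula: deployments per day = releases / days
= 319 / 60
= 5.317 deploys/day
(equivalently, 37.22 deploys/week)

5.317 deploys/day


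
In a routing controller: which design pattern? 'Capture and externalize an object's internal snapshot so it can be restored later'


This matches the Memento pattern

Memento


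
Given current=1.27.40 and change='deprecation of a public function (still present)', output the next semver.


Current: 1.27.40
Change category: 'deprecation of a public function (still present)' → minor bump
SemVer rule: minor bump → increment MINOR, reset PATCH to 0 (MAJOR unchanged)
New: 1.28.0

1.28.0


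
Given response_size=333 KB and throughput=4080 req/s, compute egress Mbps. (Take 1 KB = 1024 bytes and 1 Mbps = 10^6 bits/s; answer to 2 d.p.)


Formula: Mbps = payload_bytes * RPS * 8 / 1e6
Payload per request = 333 KB = 333 * 1024 = 340992 bytes
Total bytes/sec = 340992 * 4080 = 1391247360
Total bits/sec = 1391247360 * 8 = 11129978880
Mbps = 11129978880 / 1e6 = 11129.98

11129.98 Mbps


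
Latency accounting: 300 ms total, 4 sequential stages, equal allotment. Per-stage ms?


Formula: per_stage = total_budget / stages
per_stage = 300 / 4
per_stage = 75.0 ms

75.0 ms


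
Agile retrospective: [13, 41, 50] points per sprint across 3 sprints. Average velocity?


Formula: Avg velocity = Total points / Number of sprints
Points: [13, 41, 50]
Sum = 13 + 41 + 50 = 104
Avg velocity = 104 / 3 = 34.67 points/sprint

34.67 points/sprint


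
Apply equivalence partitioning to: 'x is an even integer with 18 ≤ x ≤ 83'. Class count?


Constraint: even integers in [18, 83]
Class 1: x < 18 — out-of-range invalid
Class 2: x in [18,83] but odd — wrong type invalid
Class 3: x in [18,83] and even — valid
Class 4: x > 83 — out-of-range invalid
Total equivalence classes: 4

4 equivalence classes


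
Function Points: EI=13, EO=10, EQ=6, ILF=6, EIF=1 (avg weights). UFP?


UFP = EI*4 + EO*5 + EQ*4 + ILF*10 + EIF*7
UFP = 13*4 + 10*5 + 6*4 + 6*10 + 1*7
UFP = 52 + 50 + 24 + 60 + 7
UFP = 193

193


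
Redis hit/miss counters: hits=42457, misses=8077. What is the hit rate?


Formula: hit rate = hits / (hits + misses) * 100
hit rate = 42457 / (42457 + 8077) * 100
hit rate = 42457 / 50534 * 100
hit rate = 84.02%

84.02%


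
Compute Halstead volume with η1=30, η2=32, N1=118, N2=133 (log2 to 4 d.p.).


Formula: V = N * log2(η), where N = N1 + N2 and η = η1 + η2
η = 30 + 32 = 62
N = 118 + 133 = 251
log2(62) ≈ 5.9542
V = 251 * 5.9542 = 1494.50

1494.50


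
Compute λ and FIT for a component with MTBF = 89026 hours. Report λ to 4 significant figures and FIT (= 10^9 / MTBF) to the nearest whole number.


Formula: λ = 1 / MTBF; FIT = λ × 1e9 = 1e9 / MTBF
λ = 1 / 89026 ≈ 1.123e-05 failures/hour
FIT = 1e9 / 89026 ≈ 11233 failures per 1e9 hours (nearest whole number)

λ = 1.123e-05 /h, FIT = 11233


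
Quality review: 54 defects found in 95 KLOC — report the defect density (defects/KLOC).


Defect density = defects / KLOC
Defect density = 54 / 95
Defect density = 0.568 defects/KLOC

0.568 defects/KLOC


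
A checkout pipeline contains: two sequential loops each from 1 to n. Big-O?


Reasoning: sequential dominates: O(n) + O(n) = O(n)
Complexity: O(n)

O(n)


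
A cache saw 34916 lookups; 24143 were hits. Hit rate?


Formula: hit rate = hits / (hits + misses) * 100
hit rate = 24143 / (24143 + 10773) * 100
hit rate = 24143 / 34916 * 100
hit rate = 69.15%

69.15%


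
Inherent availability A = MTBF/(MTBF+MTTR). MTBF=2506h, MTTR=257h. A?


Availability = MTBF / (MTBF + MTTR)
Availability = 2506 / (2506 + 257)
Availability = 2506 / 2763
Availability = 90.6985%

90.6985%


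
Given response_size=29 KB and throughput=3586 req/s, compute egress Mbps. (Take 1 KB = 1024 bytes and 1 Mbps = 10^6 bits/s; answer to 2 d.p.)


Formula: Mbps = payload_bytes * RPS * 8 / 1e6
Payload per request = 29 KB = 29 * 1024 = 29696 bytes
Total bytes/sec = 29696 * 3586 = 106489856
Total bits/sec = 106489856 * 8 = 851918848
Mbps = 851918848 / 1e6 = 851.92

851.92 Mbps


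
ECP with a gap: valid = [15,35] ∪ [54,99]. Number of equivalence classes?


Valid ranges: [15,35] and [54,99]
Class 1: x < 15 — invalid
Class 2: 15 ≤ x ≤ 35 — valid
Class 3: 35 < x < 54 — invalid (gap between ranges)
Class 4: 54 ≤ x ≤ 99 — valid
Class 5: x > 99 — invalid
Total equivalence classes: 5

5 equivalence classes


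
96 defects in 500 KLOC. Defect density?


Defect density = defects / KLOC
Defect density = 96 / 500
Defect density = 0.192 defects/KLOC

0.192 defects/KLOC


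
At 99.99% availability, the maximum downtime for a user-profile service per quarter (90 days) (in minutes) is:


Formula: allowed downtime = period * (100 - SLA) / 100
Period (quarter (90 days)) = 129600 minutes
Unavailability fraction = (100 - 99.99) / 100
Allowed downtime = 129600 * (100 - 99.99) / 100
Allowed downtime = 12.96 minutes

12.96 minutes


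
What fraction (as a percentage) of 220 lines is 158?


Coverage = covered / total * 100
Coverage = 158 / 220 * 100
Coverage = 71.82%

71.82%


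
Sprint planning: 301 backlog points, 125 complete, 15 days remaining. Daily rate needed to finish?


Formula: Required rate = Remaining points / Days left
Remaining = 301 - 125 = 176 points
Required rate = 176 / 15 = 11.73 points/day

11.73 points/day


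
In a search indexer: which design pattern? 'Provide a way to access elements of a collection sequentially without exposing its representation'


This matches the Iterator pattern

Iterator


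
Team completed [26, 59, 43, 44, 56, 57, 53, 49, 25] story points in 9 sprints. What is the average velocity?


Formula: Avg velocity = Total points / Number of sprints
Points: [26, 59, 43, 44, 56, 57, 53, 49, 25]
Sum = 26 + 59 + 43 + 44 + 56 + 57 + 53 + 49 + 25 = 412
Avg velocity = 412 / 9 = 45.78 points/sprint

45.78 points/sprint


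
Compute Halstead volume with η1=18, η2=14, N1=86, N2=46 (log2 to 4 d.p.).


Formula: V = N * log2(η), where N = N1 + N2 and η = η1 + η2
η = 18 + 14 = 32
N = 86 + 46 = 132
log2(32) ≈ 5.0000
V = 132 * 5.0000 = 660.00

660.00


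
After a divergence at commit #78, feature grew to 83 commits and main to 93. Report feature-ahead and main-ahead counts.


Common ancestor: commit #78
feature commits after divergence: 83 - 78 = 5
main commits after divergence: 93 - 78 = 15
feature is 5 commits ahead of main
main is 15 commits ahead of feature

feature ahead: 5, main ahead: 15


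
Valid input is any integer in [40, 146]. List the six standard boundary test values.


Range: [40, 146]
Boundaries: just below min, min, min+1, max-1, max, just above max
Values: [39, 40, 41, 145, 146, 147]

[39, 40, 41, 145, 146, 147]


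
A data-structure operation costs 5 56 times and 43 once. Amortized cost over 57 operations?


Formula: Amortized cost = Total cost / Operations
Total cost = (56 * 5) + (1 * 43)
Total cost = 280 + 43 = 323
Amortized = 323 / 57 = 5.6667

5.6667


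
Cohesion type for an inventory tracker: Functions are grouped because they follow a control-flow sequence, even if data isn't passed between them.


Reasoning: Grouped by order of execution within a routine, not by data flow
Type: Procedural cohesion

Procedural cohesion


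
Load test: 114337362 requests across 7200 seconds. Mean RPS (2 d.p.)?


Formula: throughput = requests / seconds
throughput = 114337362 / 7200
throughput = 15880.19 requests/second

15880.19 requests/second


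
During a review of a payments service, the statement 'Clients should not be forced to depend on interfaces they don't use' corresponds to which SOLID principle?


This describes the Interface Segregation Principle (ISP)

Interface Segregation Principle (ISP)


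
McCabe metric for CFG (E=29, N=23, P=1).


Formula: V(G) = E - N + 2P
V(G) = 29 - 23 + 2*1
V(G) = 6 + 2
V(G) = 8

8


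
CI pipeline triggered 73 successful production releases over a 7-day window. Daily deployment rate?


Formula: deployments per day = releases / days
= 73 / 7
= 10.429 deploys/day
(equivalently, 73.0 deploys/week)

10.429 deploys/day


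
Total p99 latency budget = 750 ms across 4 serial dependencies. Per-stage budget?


Formula: per_stage = total_budget / stages
per_stage = 750 / 4
per_stage = 187.5 ms

187.5 ms


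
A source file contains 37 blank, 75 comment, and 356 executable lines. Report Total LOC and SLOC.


Total LOC = blank + comment + code
Total LOC = 37 + 75 + 356 = 468
SLOC (source only) = code = 356

Total LOC: 468, SLOC: 356


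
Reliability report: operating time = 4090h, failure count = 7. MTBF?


Formula: MTBF = Total operating time / Number of failures
MTBF = 4090 / 7
MTBF = 584.29 hours

584.29 hours


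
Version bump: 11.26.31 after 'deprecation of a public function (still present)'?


Current: 11.26.31
Change category: 'deprecation of a public function (still present)' → minor bump
SemVer rule: minor bump → increment MINOR, reset PATCH to 0 (MAJOR unchanged)
New: 11.27.0

11.27.0
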